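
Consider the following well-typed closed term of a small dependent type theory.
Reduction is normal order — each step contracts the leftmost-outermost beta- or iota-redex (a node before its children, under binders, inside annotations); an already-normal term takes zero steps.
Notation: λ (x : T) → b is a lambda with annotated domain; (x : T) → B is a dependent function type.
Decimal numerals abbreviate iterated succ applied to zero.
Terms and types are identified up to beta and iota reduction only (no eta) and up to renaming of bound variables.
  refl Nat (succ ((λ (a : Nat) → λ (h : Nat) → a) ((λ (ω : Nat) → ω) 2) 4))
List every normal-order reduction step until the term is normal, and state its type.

normal-order reduction sequence:
  refl Nat (succ ((λ (a : Nat) → λ (h : Nat) → a) ((λ (ω : Nat) → ω) 2) 4))
  ~> refl Nat (succ ((λ (a : Nat) → (λ (h : Nat) → h) 2) 4))
  ~> refl Nat (succ ((λ (a : Nat) → a) 2))
  ~> refl Nat 3
the term's type:
  Eq Nat 3 3


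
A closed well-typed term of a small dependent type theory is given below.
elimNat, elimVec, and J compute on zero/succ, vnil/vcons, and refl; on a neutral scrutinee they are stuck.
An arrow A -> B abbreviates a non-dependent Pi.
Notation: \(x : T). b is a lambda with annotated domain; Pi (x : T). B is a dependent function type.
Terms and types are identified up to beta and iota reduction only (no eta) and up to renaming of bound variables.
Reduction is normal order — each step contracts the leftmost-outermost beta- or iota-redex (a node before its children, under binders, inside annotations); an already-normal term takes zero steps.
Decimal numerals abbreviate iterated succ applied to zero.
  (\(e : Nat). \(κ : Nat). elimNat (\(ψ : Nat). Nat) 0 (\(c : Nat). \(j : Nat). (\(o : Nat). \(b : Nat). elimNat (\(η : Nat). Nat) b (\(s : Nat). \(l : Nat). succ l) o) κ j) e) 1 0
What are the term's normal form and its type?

resulting normal form:
  0
the term's type:
  Nat
observation: the first redex contracted is a beta-redex; the normal form is reached in 9 normal-order steps.


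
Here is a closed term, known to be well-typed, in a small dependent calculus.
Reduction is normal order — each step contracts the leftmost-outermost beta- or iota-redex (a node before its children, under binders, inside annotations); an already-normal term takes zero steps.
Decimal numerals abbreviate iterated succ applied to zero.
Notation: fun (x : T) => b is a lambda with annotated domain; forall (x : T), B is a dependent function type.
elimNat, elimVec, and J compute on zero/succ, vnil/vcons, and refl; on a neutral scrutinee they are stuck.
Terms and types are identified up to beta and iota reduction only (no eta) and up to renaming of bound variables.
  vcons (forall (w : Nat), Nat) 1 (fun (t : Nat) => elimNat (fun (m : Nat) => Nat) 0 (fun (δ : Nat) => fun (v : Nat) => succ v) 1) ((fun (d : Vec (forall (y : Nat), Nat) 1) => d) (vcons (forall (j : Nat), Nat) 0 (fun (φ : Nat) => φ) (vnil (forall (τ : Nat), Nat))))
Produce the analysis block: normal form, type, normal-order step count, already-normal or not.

resulting normal form:
  vcons (forall (w : Nat), Nat) 1 (fun (t : Nat) => 1) (vcons (forall (m : Nat), Nat) 0 (fun (δ : Nat) => δ) (vnil (forall (v : Nat), Nat)))
type:
  Vec (forall (w : Nat), Nat) 2
reduction steps (normal order): 5
already normal: no
first contracted redex: an elimNat iota-redex


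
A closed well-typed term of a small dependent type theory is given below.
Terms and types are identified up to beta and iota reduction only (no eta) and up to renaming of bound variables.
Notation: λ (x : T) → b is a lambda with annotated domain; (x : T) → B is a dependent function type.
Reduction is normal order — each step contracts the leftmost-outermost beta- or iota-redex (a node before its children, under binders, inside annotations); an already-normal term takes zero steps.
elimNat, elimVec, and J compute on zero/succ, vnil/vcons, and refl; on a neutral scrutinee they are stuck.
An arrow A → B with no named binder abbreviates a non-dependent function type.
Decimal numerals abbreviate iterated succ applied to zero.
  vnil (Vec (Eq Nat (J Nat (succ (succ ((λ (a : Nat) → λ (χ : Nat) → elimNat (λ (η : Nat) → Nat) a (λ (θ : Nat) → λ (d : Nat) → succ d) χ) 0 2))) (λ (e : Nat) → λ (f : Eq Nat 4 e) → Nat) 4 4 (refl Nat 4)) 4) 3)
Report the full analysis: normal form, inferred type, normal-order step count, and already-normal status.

resulting normal form:
  vnil (Vec (Eq Nat 4 4) 3)
type:
  Vec (Vec (Eq Nat 4 4) 3) 0
steps to reach normal form (normal order): 1
started in normal form: no
first redex: a J iota-redex


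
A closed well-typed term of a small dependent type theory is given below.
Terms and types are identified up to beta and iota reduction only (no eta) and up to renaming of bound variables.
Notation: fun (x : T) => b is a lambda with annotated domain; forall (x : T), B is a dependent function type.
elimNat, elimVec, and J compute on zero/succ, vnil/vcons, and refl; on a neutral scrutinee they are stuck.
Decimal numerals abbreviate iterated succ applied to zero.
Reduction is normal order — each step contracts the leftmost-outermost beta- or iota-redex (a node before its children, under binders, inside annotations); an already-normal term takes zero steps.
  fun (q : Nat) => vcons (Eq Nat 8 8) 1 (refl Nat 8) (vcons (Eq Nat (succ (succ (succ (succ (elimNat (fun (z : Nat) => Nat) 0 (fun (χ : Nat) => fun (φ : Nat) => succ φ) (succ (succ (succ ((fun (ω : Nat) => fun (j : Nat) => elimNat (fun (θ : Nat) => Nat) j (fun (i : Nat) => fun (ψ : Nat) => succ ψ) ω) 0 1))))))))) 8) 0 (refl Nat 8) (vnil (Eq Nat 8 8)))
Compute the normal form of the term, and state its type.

normal form:
  fun (q : Nat) => vcons (Eq Nat 8 8) 1 (refl Nat 8) (vcons (Eq Nat 8 8) 0 (refl Nat 8) (vnil (Eq Nat 8 8)))
inferred type:
  forall (q : Nat), Vec (Eq Nat 8 8) 2


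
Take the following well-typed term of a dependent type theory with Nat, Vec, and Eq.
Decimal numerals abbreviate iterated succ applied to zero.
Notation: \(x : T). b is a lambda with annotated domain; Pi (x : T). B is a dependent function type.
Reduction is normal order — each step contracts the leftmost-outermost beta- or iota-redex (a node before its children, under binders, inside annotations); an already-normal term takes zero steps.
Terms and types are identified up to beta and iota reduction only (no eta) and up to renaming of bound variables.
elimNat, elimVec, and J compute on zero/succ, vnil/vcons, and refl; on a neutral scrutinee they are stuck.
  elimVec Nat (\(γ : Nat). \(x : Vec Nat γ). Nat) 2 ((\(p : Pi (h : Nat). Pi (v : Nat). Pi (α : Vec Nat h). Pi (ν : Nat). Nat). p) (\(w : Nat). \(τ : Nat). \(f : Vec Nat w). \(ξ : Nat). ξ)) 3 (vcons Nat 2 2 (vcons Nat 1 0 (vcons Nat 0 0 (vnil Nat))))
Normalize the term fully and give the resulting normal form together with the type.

reduced normal form:
  2
type:
  Nat


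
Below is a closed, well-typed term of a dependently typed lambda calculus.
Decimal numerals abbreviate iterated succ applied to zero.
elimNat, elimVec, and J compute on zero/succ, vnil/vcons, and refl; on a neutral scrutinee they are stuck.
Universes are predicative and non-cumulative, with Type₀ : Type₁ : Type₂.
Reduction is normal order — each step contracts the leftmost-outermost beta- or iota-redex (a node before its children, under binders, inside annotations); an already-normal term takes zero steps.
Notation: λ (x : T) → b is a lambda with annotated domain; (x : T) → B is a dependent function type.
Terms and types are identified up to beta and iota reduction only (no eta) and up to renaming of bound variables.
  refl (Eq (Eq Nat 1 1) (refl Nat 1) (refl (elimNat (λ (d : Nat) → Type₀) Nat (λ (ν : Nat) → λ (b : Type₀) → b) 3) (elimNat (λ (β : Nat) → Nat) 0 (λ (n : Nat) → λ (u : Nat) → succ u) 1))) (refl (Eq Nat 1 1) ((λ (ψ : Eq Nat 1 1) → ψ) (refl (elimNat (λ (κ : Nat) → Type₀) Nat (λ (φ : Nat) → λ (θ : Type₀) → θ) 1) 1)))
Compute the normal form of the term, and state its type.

resulting normal form:
  refl (Eq (Eq Nat 1 1) (refl Nat 1) (refl Nat 1)) (refl (Eq Nat 1 1) (refl Nat 1))
inferred type:
  Eq (Eq (Eq Nat 1 1) (refl Nat 1) (refl Nat 1)) (refl (Eq Nat 1 1) (refl Nat 1)) (refl (Eq Nat 1 1) (refl Nat 1))
observation: normalization takes exactly 19 steps under the normal-order strategy.


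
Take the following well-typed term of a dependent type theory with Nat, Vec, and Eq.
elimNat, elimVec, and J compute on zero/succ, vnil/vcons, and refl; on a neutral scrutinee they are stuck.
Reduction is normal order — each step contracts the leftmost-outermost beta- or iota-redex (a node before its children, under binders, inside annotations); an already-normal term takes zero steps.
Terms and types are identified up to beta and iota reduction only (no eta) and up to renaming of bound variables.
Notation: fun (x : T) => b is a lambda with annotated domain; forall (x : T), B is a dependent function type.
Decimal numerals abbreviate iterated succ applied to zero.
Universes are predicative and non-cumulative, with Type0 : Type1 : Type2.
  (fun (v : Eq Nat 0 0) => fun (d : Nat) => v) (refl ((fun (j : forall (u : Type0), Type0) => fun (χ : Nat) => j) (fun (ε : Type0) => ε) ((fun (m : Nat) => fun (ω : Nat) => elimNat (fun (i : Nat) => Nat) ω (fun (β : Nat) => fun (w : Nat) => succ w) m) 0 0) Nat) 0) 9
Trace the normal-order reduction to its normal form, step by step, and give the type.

reduction (normal order):
  (fun (v : Eq Nat 0 0) => fun (d : Nat) => v) (refl ((fun (j : forall (u : Type0), Type0) => fun (χ : Nat) => j) (fun (ε : Type0) => ε) ((fun (m : Nat) => fun (ω : Nat) => elimNat (fun (i : Nat) => Nat) ω (fun (β : Nat) => fun (w : Nat) => succ w) m) 0 0) Nat) 0) 9
  ~> (fun (v : Nat) => refl ((fun (d : forall (j : Type0), Type0) => fun (u : Nat) => d) (fun (χ : Type0) => χ) ((fun (ε : Nat) => fun (m : Nat) => elimNat (fun (ω : Nat) => Nat) m (fun (i : Nat) => fun (β : Nat) => succ β) ε) 0 0) Nat) 0) 9
  ~> refl ((fun (v : forall (d : Type0), Type0) => fun (j : Nat) => v) (fun (u : Type0) => u) ((fun (χ : Nat) => fun (ε : Nat) => elimNat (fun (m : Nat) => Nat) ε (fun (ω : Nat) => fun (i : Nat) => succ i) χ) 0 0) Nat) 0
  ~> refl ((fun (v : Nat) => fun (d : Type0) => d) ((fun (j : Nat) => fun (u : Nat) => elimNat (fun (χ : Nat) => Nat) u (fun (ε : Nat) => fun (m : Nat) => succ m) j) 0 0) Nat) 0
  ~> refl ((fun (v : Type0) => v) Nat) 0
  ~> refl Nat 0
type:
  Eq Nat 0 0


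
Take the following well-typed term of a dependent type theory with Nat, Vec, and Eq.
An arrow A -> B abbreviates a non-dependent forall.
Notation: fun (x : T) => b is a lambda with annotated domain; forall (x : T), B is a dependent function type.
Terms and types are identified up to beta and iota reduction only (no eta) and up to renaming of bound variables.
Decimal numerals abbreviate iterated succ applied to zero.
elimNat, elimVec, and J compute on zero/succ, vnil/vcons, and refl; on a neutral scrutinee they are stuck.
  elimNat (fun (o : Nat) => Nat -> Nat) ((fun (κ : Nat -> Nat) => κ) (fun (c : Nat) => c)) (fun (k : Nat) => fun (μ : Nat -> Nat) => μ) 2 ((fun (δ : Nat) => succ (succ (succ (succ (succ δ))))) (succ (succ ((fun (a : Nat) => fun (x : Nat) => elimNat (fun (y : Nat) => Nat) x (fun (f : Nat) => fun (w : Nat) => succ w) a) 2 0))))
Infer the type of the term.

the term's type:
  Nat


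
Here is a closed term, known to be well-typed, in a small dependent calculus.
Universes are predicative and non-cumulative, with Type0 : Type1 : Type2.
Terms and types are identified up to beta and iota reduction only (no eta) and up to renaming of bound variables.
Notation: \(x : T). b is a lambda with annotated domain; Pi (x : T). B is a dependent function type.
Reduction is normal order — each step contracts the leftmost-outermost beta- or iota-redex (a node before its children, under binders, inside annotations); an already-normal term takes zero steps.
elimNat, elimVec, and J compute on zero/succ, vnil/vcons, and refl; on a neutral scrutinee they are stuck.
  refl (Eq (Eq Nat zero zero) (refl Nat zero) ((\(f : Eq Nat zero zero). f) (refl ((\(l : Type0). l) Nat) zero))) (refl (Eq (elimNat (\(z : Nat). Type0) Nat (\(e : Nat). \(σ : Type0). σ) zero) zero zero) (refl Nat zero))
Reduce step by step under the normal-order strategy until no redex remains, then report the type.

normal-order reduction sequence:
  refl (Eq (Eq Nat zero zero) (refl Nat zero) ((\(f : Eq Nat zero zero). f) (refl ((\(l : Type0). l) Nat) zero))) (refl (Eq (elimNat (\(z : Nat). Type0) Nat (\(e : Nat). \(σ : Type0). σ) zero) zero zero) (refl Nat zero))
  ~> refl (Eq (Eq Nat zero zero) (refl Nat zero) (refl ((\(f : Type0). f) Nat) zero)) (refl (Eq (elimNat (\(l : Nat). Type0) Nat (\(z : Nat). \(e : Type0). e) zero) zero zero) (refl Nat zero))
  ~> refl (Eq (Eq Nat zero zero) (refl Nat zero) (refl Nat zero)) (refl (Eq (elimNat (\(f : Nat). Type0) Nat (\(l : Nat). \(z : Type0). z) zero) zero zero) (refl Nat zero))
  ~> refl (Eq (Eq Nat zero zero) (refl Nat zero) (refl Nat zero)) (refl (Eq Nat zero zero) (refl Nat zero))
inferred type:
  Eq (Eq (Eq Nat zero zero) (refl Nat zero) (refl Nat zero)) (refl (Eq Nat zero zero) (refl Nat zero)) (refl (Eq Nat zero zero) (refl Nat zero))


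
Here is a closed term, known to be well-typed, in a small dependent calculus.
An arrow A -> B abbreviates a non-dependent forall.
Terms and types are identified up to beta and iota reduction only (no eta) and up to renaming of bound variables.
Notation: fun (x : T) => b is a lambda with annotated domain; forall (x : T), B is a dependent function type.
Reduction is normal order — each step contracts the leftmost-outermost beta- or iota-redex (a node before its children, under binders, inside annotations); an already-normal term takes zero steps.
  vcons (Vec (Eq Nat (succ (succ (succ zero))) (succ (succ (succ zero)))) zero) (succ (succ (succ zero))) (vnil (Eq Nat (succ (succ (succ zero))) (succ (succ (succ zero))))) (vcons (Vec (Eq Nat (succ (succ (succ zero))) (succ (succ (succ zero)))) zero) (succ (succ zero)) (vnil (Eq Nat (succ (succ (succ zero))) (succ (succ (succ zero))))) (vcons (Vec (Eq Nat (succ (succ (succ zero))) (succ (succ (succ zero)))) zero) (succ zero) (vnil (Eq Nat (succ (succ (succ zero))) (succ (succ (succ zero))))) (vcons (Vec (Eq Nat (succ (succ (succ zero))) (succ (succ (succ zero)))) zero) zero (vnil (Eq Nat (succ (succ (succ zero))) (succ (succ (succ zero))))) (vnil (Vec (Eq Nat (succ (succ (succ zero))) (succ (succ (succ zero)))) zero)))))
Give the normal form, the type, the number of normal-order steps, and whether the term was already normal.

reduced normal form:
  vcons (Vec (Eq Nat (succ (succ (succ zero))) (succ (succ (succ zero)))) zero) (succ (succ (succ zero))) (vnil (Eq Nat (succ (succ (succ zero))) (succ (succ (succ zero))))) (vcons (Vec (Eq Nat (succ (succ (succ zero))) (succ (succ (succ zero)))) zero) (succ (succ zero)) (vnil (Eq Nat (succ (succ (succ zero))) (succ (succ (succ zero))))) (vcons (Vec (Eq Nat (succ (succ (succ zero))) (succ (succ (succ zero)))) zero) (succ zero) (vnil (Eq Nat (succ (succ (succ zero))) (succ (succ (succ zero))))) (vcons (Vec (Eq Nat (succ (succ (succ zero))) (succ (succ (succ zero)))) zero) zero (vnil (Eq Nat (succ (succ (succ zero))) (succ (succ (succ zero))))) (vnil (Vec (Eq Nat (succ (succ (succ zero))) (succ (succ (succ zero)))) zero)))))
inferred type:
  Vec (Vec (Eq Nat (succ (succ (succ zero))) (succ (succ (succ zero)))) zero) (succ (succ (succ (succ zero))))
normal-order step count: 0
started in normal form: yes


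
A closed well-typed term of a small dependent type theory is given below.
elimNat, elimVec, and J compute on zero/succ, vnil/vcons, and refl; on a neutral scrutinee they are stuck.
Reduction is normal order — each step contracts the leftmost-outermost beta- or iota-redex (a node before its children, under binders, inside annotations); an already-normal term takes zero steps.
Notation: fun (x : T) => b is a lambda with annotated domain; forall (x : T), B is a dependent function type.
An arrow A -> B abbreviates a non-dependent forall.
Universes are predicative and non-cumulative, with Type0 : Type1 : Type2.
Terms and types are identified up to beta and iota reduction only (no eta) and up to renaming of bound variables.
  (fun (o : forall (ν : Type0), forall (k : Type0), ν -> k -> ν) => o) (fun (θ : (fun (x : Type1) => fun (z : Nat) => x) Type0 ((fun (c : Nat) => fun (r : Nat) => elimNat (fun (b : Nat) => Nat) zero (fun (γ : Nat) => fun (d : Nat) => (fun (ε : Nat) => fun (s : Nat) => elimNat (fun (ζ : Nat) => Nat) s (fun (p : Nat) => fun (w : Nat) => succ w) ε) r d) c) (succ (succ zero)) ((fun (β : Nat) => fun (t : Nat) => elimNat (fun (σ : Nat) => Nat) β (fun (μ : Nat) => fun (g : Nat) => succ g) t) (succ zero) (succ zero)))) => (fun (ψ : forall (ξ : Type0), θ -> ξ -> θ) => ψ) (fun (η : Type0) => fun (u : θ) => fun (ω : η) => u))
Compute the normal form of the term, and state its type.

reduced normal form:
  fun (o : Type0) => fun (ν : Type0) => fun (k : o) => fun (θ : ν) => k
the term's type:
  forall (o : Type0), forall (ν : Type0), o -> ν -> o
observation: 4 normal-order steps separate the term from its normal form.


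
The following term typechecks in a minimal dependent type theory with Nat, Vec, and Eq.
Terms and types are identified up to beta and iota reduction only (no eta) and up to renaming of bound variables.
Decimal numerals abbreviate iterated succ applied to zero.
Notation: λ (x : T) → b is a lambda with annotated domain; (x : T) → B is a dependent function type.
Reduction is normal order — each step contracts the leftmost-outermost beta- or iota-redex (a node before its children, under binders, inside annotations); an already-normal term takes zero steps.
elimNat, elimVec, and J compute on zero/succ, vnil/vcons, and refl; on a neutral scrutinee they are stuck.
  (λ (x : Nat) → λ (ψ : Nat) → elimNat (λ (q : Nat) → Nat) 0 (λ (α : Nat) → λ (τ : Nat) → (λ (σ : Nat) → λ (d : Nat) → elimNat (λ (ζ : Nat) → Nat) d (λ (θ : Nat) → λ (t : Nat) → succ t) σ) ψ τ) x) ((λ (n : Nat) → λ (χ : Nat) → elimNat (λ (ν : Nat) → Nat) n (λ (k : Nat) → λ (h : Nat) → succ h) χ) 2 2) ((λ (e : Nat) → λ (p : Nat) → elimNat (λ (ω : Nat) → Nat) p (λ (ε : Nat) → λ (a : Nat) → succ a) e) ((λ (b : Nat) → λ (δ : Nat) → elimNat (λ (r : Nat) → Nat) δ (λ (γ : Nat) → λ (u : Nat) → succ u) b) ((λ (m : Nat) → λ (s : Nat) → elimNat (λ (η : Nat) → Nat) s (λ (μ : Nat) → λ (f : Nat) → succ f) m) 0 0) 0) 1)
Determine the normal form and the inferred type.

resulting normal form:
  4
inferred type:
  Nat


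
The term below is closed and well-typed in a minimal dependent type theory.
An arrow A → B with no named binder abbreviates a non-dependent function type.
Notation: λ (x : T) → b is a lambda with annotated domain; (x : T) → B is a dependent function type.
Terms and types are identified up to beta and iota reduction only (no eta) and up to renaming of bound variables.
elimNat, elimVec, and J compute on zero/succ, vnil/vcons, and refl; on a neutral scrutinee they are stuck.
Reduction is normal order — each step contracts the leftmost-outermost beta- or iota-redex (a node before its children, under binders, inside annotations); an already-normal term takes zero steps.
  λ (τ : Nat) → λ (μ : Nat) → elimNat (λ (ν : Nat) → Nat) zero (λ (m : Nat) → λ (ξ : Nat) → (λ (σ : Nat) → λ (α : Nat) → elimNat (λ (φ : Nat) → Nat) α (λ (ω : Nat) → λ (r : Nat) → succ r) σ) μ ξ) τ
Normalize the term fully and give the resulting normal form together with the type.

normal form:
  λ (τ : Nat) → λ (μ : Nat) → elimNat (λ (ν : Nat) → Nat) zero (λ (m : Nat) → λ (ξ : Nat) → elimNat (λ (σ : Nat) → Nat) ξ (λ (α : Nat) → λ (φ : Nat) → succ φ) μ) τ
the term's type:
  Nat → Nat → Nat
observation: contracting a beta-redex first, the term normalizes in 2 steps.


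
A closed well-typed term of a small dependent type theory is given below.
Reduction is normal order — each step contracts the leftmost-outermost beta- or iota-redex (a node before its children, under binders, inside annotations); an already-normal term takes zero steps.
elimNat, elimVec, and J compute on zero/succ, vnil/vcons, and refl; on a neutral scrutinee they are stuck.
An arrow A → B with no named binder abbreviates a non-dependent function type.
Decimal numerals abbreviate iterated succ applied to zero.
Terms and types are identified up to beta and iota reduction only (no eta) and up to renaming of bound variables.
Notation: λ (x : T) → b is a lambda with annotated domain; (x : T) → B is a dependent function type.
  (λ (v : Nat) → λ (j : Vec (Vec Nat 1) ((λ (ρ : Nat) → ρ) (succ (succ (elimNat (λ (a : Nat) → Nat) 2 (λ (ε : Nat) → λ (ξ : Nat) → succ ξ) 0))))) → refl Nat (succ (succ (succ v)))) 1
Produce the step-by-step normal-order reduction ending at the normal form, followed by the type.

normal-order reduction:
  (λ (v : Nat) → λ (j : Vec (Vec Nat 1) ((λ (ρ : Nat) → ρ) (succ (succ (elimNat (λ (a : Nat) → Nat) 2 (λ (ε : Nat) → λ (ξ : Nat) → succ ξ) 0))))) → refl Nat (succ (succ (succ v)))) 1
  ~> λ (v : Vec (Vec Nat 1) ((λ (j : Nat) → j) (succ (succ (elimNat (λ (ρ : Nat) → Nat) 2 (λ (a : Nat) → λ (ε : Nat) → succ ε) 0))))) → refl Nat 4
  ~> λ (v : Vec (Vec Nat 1) (succ (succ (elimNat (λ (j : Nat) → Nat) 2 (λ (ρ : Nat) → λ (a : Nat) → succ a) 0)))) → refl Nat 4
  ~> λ (v : Vec (Vec Nat 1) 4) → refl Nat 4
inferred type:
  Vec (Vec Nat 1) 4 → Eq Nat 4 4


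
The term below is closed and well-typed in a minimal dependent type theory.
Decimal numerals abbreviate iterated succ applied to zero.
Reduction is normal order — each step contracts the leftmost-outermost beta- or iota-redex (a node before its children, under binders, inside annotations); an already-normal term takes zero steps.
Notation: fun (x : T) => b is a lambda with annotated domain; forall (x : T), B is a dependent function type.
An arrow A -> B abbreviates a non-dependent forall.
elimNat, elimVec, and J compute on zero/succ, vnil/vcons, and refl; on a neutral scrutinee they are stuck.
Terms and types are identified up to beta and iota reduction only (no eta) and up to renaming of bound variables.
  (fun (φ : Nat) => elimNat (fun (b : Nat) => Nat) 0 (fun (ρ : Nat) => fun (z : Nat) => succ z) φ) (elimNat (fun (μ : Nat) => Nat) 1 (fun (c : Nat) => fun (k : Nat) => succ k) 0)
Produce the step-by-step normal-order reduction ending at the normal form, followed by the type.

normal-order reduction:
  (fun (φ : Nat) => elimNat (fun (b : Nat) => Nat) 0 (fun (ρ : Nat) => fun (z : Nat) => succ z) φ) (elimNat (fun (μ : Nat) => Nat) 1 (fun (c : Nat) => fun (k : Nat) => succ k) 0)
  ~> elimNat (fun (φ : Nat) => Nat) 0 (fun (b : Nat) => fun (ρ : Nat) => succ ρ) (elimNat (fun (z : Nat) => Nat) 1 (fun (μ : Nat) => fun (c : Nat) => succ c) 0)
  ~> elimNat (fun (φ : Nat) => Nat) 0 (fun (b : Nat) => fun (ρ : Nat) => succ ρ) 1
  ~> (fun (φ : Nat) => fun (b : Nat) => succ b) 0 (elimNat (fun (ρ : Nat) => Nat) 0 (fun (z : Nat) => fun (μ : Nat) => succ μ) 0)
  ~> (fun (φ : Nat) => succ φ) (elimNat (fun (b : Nat) => Nat) 0 (fun (ρ : Nat) => fun (z : Nat) => succ z) 0)
  ~> succ (elimNat (fun (φ : Nat) => Nat) 0 (fun (b : Nat) => fun (ρ : Nat) => succ ρ) 0)
  ~> 1
the term's type:
  Nat


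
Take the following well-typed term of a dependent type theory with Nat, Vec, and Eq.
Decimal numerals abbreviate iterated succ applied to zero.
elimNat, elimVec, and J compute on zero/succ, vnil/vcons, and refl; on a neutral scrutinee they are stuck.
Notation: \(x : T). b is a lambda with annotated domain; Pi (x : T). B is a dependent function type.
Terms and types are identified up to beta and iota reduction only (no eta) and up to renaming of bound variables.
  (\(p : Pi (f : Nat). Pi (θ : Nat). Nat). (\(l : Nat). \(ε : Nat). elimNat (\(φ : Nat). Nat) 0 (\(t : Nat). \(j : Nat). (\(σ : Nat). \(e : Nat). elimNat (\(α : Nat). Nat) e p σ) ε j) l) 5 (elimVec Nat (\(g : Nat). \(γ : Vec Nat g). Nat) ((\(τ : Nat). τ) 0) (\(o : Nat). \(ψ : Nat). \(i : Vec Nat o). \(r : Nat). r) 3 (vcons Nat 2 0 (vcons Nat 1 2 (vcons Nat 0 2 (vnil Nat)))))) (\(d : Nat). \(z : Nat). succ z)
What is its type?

inferred type:
  Nat


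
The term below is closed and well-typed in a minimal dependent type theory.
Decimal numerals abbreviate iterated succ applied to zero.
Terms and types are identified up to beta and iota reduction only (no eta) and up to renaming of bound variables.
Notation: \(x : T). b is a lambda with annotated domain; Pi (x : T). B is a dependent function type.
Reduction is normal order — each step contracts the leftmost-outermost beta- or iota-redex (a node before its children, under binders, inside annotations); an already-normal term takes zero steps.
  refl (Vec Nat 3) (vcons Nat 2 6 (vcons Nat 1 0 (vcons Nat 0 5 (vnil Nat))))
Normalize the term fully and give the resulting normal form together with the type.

resulting normal form:
  refl (Vec Nat 3) (vcons Nat 2 6 (vcons Nat 1 0 (vcons Nat 0 5 (vnil Nat))))
the term's type:
  Eq (Vec Nat 3) (vcons Nat 2 6 (vcons Nat 1 0 (vcons Nat 0 5 (vnil Nat)))) (vcons Nat 2 6 (vcons Nat 1 0 (vcons Nat 0 5 (vnil Nat))))


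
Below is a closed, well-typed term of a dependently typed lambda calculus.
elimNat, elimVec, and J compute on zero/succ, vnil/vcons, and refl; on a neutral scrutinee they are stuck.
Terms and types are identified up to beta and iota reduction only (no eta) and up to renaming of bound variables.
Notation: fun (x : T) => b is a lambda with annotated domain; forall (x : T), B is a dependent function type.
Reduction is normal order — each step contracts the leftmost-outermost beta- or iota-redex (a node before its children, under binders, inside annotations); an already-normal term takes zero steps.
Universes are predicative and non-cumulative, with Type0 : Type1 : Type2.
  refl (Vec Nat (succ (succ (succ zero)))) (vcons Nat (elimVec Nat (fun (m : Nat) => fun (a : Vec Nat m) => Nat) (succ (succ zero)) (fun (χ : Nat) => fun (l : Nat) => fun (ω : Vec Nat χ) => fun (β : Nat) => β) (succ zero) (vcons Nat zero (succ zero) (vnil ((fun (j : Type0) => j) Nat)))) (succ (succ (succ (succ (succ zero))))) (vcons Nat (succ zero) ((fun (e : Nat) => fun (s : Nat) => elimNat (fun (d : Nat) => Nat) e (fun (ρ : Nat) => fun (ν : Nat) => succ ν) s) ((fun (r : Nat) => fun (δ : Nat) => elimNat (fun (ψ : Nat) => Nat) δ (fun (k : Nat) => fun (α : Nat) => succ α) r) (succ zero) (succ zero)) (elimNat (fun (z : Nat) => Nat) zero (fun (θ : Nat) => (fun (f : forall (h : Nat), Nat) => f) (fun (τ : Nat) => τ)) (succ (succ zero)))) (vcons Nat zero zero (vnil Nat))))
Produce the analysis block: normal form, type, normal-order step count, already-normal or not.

reduced normal form:
  refl (Vec Nat (succ (succ (succ zero)))) (vcons Nat (succ (succ zero)) (succ (succ (succ (succ (succ zero))))) (vcons Nat (succ zero) (succ (succ zero)) (vcons Nat zero zero (vnil Nat))))
the term's type:
  Eq (Vec Nat (succ (succ (succ zero)))) (vcons Nat (succ (succ zero)) (succ (succ (succ (succ (succ zero))))) (vcons Nat (succ zero) (succ (succ zero)) (vcons Nat zero zero (vnil Nat)))) (vcons Nat (succ (succ zero)) (succ (succ (succ (succ (succ zero))))) (vcons Nat (succ zero) (succ (succ zero)) (vcons Nat zero zero (vnil Nat))))
steps to reach normal form (normal order): 24
already normal: no
first redex: an elimVec iota-redex


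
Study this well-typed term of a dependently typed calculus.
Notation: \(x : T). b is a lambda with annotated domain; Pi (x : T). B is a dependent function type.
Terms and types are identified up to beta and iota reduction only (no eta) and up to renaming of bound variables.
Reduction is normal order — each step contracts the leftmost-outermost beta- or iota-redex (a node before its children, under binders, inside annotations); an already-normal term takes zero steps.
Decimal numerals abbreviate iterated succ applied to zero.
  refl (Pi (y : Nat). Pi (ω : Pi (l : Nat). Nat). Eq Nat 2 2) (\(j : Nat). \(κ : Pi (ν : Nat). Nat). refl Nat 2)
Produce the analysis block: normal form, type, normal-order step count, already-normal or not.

resulting normal form:
  refl (Pi (y : Nat). Pi (ω : Pi (l : Nat). Nat). Eq Nat 2 2) (\(j : Nat). \(κ : Pi (ν : Nat). Nat). refl Nat 2)
type:
  Eq (Pi (y : Nat). Pi (ω : Pi (l : Nat). Nat). Eq Nat 2 2) (\(j : Nat). \(κ : Pi (ν : Nat). Nat). refl Nat 2) (\(φ : Nat). \(v : Pi (w : Nat). Nat). refl Nat 2)
steps to reach normal form (normal order): 0
already normal: yes


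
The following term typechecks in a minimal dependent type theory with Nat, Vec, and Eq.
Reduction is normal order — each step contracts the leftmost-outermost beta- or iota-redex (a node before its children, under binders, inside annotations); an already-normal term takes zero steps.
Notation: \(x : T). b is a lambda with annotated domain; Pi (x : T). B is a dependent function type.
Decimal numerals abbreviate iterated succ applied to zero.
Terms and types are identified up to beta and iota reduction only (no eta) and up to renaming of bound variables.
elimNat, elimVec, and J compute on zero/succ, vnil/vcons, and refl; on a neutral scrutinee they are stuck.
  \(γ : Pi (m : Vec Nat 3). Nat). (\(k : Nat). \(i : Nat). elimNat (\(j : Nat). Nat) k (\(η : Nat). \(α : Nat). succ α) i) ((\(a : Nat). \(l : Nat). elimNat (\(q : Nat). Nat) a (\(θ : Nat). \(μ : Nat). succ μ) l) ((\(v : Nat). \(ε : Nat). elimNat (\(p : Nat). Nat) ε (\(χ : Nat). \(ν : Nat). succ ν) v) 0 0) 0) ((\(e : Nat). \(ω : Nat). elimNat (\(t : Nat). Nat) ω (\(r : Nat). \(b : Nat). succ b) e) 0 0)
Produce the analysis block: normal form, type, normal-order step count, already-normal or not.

normal form:
  \(γ : Pi (m : Vec Nat 3). Nat). 0
the term's type:
  Pi (γ : Pi (m : Vec Nat 3). Nat). Nat
steps to reach normal form (normal order): 12
started in normal form: no
first contracted redex: a beta-redex


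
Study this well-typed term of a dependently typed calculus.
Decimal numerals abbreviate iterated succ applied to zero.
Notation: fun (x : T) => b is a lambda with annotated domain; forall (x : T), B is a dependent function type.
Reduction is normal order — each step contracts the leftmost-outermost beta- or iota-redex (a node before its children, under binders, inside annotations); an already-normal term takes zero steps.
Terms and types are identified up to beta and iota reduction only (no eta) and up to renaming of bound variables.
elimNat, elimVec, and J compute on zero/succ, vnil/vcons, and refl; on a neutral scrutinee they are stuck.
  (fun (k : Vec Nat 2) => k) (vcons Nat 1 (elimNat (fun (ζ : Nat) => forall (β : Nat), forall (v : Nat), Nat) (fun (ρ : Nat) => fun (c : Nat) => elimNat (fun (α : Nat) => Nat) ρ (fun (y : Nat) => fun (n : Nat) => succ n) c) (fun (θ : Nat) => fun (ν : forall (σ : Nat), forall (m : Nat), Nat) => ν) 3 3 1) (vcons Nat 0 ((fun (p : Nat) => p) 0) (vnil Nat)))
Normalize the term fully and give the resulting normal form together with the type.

resulting normal form:
  vcons Nat 1 4 (vcons Nat 0 0 (vnil Nat))
the term's type:
  Vec Nat 2


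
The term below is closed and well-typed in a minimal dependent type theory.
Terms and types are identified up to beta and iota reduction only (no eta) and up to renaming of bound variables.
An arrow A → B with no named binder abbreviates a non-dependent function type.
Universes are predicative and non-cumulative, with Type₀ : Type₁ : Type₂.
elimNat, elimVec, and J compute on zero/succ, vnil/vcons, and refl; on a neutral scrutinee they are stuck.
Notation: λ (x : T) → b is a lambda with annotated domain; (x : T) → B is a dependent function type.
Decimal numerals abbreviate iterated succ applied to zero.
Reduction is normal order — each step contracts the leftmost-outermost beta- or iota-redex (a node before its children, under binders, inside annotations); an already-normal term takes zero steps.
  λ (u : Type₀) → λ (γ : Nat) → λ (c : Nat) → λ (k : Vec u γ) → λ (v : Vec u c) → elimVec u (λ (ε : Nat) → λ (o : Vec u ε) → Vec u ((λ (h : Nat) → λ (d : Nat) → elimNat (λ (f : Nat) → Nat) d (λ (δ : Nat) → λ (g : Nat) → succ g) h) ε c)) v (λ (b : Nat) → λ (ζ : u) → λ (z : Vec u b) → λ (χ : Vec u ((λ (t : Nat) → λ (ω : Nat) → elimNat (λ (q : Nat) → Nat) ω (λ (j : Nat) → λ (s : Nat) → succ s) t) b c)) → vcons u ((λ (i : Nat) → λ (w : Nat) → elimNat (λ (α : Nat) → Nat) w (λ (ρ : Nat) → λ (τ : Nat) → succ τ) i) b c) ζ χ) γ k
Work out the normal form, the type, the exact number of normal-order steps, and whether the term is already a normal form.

normal form:
  λ (u : Type₀) → λ (γ : Nat) → λ (c : Nat) → λ (k : Vec u γ) → λ (v : Vec u c) → elimVec u (λ (ε : Nat) → λ (o : Vec u ε) → Vec u (elimNat (λ (h : Nat) → Nat) c (λ (d : Nat) → λ (f : Nat) → succ f) ε)) v (λ (δ : Nat) → λ (g : u) → λ (b : Vec u δ) → λ (ζ : Vec u (elimNat (λ (z : Nat) → Nat) c (λ (χ : Nat) → λ (t : Nat) → succ t) δ)) → vcons u (elimNat (λ (ω : Nat) → Nat) c (λ (q : Nat) → λ (j : Nat) → succ j) δ) g ζ) γ k
the term's type:
  (u : Type₀) → (γ : Nat) → (c : Nat) → Vec u γ → Vec u c → Vec u (elimNat (λ (k : Nat) → Nat) c (λ (v : Nat) → λ (ε : Nat) → succ ε) γ)
steps to reach normal form (normal order): 6
term was already normal: no
first contracted redex: a beta-redex


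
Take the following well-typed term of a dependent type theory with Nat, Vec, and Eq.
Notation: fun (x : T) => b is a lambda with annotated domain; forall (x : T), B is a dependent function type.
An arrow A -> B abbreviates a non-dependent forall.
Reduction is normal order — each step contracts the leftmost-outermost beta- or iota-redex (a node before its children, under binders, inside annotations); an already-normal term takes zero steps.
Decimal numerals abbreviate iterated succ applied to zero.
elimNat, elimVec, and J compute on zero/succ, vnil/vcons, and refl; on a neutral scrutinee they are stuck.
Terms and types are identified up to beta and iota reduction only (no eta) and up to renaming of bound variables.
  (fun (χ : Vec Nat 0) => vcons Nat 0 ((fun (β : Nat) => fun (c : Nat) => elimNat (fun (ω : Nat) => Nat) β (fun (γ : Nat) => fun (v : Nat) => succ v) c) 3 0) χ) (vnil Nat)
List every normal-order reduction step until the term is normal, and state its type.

normal-order reduction:
  (fun (χ : Vec Nat 0) => vcons Nat 0 ((fun (β : Nat) => fun (c : Nat) => elimNat (fun (ω : Nat) => Nat) β (fun (γ : Nat) => fun (v : Nat) => succ v) c) 3 0) χ) (vnil Nat)
  ~> vcons Nat 0 ((fun (χ : Nat) => fun (β : Nat) => elimNat (fun (c : Nat) => Nat) χ (fun (ω : Nat) => fun (γ : Nat) => succ γ) β) 3 0) (vnil Nat)
  ~> vcons Nat 0 ((fun (χ : Nat) => elimNat (fun (β : Nat) => Nat) 3 (fun (c : Nat) => fun (ω : Nat) => succ ω) χ) 0) (vnil Nat)
  ~> vcons Nat 0 (elimNat (fun (χ : Nat) => Nat) 3 (fun (β : Nat) => fun (c : Nat) => succ c) 0) (vnil Nat)
  ~> vcons Nat 0 3 (vnil Nat)
the term's type:
  Vec Nat 1


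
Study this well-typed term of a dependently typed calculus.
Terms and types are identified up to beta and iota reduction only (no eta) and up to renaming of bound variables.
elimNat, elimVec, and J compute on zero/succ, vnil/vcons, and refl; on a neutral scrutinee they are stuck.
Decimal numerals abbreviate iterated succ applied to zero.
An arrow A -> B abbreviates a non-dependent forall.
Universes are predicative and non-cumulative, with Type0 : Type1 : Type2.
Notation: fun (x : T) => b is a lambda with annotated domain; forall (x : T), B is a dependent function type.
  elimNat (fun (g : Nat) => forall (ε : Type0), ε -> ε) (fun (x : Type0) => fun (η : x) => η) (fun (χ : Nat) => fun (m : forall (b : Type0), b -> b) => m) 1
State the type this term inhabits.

inferred type:
  forall (g : Type0), g -> g


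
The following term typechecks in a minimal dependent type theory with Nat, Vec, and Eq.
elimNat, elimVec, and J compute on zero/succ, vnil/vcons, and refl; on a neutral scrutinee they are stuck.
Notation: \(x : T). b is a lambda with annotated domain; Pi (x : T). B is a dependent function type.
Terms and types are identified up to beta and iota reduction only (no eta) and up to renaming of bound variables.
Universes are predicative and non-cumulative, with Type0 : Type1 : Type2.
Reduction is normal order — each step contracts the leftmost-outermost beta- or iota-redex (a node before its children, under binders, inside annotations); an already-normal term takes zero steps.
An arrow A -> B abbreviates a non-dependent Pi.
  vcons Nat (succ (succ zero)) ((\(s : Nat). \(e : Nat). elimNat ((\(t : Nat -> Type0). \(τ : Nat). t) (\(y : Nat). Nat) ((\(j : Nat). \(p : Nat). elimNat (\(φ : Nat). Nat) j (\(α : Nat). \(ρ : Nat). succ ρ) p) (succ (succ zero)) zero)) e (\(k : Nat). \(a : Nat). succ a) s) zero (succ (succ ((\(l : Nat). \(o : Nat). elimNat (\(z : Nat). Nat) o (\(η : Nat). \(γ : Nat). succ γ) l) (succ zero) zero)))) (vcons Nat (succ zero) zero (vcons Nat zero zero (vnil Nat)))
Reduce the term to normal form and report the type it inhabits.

reduced normal form:
  vcons Nat (succ (succ zero)) (succ (succ (succ zero))) (vcons Nat (succ zero) zero (vcons Nat zero zero (vnil Nat)))
inferred type:
  Vec Nat (succ (succ (succ zero)))
observation: the term reaches its normal form after 9 normal-order steps.


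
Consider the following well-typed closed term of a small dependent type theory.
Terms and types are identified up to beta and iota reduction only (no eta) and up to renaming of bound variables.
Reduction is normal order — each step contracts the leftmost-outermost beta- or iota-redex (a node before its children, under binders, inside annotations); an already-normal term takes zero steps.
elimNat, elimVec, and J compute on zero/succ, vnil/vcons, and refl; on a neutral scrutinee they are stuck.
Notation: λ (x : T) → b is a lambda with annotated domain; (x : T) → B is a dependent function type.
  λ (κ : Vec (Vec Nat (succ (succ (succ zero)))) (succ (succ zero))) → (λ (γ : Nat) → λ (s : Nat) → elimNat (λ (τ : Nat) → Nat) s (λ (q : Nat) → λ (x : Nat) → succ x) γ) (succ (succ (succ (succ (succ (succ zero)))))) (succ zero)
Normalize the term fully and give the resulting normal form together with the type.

resulting normal form:
  λ (κ : Vec (Vec Nat (succ (succ (succ zero)))) (succ (succ zero))) → succ (succ (succ (succ (succ (succ (succ zero))))))
type:
  (κ : Vec (Vec Nat (succ (succ (succ zero)))) (succ (succ zero))) → Nat


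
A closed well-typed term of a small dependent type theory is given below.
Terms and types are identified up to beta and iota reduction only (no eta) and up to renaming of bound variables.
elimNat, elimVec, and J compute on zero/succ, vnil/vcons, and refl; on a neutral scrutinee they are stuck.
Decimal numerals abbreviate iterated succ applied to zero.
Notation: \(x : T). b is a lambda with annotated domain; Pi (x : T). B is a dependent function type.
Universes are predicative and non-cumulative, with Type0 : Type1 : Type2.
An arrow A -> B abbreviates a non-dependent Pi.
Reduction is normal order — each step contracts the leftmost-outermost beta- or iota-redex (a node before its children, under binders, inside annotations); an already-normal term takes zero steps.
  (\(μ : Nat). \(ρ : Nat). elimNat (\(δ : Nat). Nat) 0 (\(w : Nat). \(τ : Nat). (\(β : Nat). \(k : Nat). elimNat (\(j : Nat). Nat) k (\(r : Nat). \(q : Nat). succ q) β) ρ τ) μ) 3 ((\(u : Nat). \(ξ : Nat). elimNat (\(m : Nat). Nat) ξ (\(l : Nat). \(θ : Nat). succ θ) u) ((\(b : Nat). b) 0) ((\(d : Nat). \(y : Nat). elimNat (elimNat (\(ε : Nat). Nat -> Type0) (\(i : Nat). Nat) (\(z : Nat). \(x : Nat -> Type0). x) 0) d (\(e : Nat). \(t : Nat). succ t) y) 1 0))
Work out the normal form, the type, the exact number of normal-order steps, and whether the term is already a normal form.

reduced normal form:
  3
inferred type:
  Nat
steps to reach normal form (normal order): 51
started in normal form: no
first redex: a beta-redex
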